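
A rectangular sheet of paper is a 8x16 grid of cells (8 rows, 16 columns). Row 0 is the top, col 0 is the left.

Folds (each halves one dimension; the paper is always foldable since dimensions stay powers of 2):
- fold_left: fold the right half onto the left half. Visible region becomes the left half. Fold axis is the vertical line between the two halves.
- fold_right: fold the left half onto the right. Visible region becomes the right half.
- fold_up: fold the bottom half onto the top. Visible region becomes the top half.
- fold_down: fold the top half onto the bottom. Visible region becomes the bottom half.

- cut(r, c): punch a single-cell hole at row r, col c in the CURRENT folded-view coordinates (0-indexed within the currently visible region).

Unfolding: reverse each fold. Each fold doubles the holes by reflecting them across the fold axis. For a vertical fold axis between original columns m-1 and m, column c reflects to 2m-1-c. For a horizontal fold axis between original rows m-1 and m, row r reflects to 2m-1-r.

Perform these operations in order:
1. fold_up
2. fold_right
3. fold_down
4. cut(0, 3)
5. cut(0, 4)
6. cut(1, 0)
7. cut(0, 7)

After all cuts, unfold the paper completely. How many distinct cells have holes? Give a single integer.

Answer: 32

Derivation:
Op 1 fold_up: fold axis h@4; visible region now rows[0,4) x cols[0,16) = 4x16
Op 2 fold_right: fold axis v@8; visible region now rows[0,4) x cols[8,16) = 4x8
Op 3 fold_down: fold axis h@2; visible region now rows[2,4) x cols[8,16) = 2x8
Op 4 cut(0, 3): punch at orig (2,11); cuts so far [(2, 11)]; region rows[2,4) x cols[8,16) = 2x8
Op 5 cut(0, 4): punch at orig (2,12); cuts so far [(2, 11), (2, 12)]; region rows[2,4) x cols[8,16) = 2x8
Op 6 cut(1, 0): punch at orig (3,8); cuts so far [(2, 11), (2, 12), (3, 8)]; region rows[2,4) x cols[8,16) = 2x8
Op 7 cut(0, 7): punch at orig (2,15); cuts so far [(2, 11), (2, 12), (2, 15), (3, 8)]; region rows[2,4) x cols[8,16) = 2x8
Unfold 1 (reflect across h@2): 8 holes -> [(0, 8), (1, 11), (1, 12), (1, 15), (2, 11), (2, 12), (2, 15), (3, 8)]
Unfold 2 (reflect across v@8): 16 holes -> [(0, 7), (0, 8), (1, 0), (1, 3), (1, 4), (1, 11), (1, 12), (1, 15), (2, 0), (2, 3), (2, 4), (2, 11), (2, 12), (2, 15), (3, 7), (3, 8)]
Unfold 3 (reflect across h@4): 32 holes -> [(0, 7), (0, 8), (1, 0), (1, 3), (1, 4), (1, 11), (1, 12), (1, 15), (2, 0), (2, 3), (2, 4), (2, 11), (2, 12), (2, 15), (3, 7), (3, 8), (4, 7), (4, 8), (5, 0), (5, 3), (5, 4), (5, 11), (5, 12), (5, 15), (6, 0), (6, 3), (6, 4), (6, 11), (6, 12), (6, 15), (7, 7), (7, 8)]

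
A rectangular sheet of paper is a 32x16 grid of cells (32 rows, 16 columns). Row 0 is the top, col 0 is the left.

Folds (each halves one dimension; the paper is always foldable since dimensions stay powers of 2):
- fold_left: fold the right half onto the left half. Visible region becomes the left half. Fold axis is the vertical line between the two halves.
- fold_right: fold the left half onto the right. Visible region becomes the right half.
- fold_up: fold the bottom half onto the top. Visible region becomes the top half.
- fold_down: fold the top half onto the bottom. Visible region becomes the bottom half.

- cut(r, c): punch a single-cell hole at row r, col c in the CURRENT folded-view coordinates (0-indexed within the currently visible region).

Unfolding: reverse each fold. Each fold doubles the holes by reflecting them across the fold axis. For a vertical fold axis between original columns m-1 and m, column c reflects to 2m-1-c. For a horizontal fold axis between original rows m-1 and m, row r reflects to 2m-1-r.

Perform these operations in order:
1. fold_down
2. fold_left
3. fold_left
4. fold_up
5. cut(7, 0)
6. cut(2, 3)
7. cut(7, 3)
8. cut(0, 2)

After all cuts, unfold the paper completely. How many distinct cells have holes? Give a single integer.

Answer: 64

Derivation:
Op 1 fold_down: fold axis h@16; visible region now rows[16,32) x cols[0,16) = 16x16
Op 2 fold_left: fold axis v@8; visible region now rows[16,32) x cols[0,8) = 16x8
Op 3 fold_left: fold axis v@4; visible region now rows[16,32) x cols[0,4) = 16x4
Op 4 fold_up: fold axis h@24; visible region now rows[16,24) x cols[0,4) = 8x4
Op 5 cut(7, 0): punch at orig (23,0); cuts so far [(23, 0)]; region rows[16,24) x cols[0,4) = 8x4
Op 6 cut(2, 3): punch at orig (18,3); cuts so far [(18, 3), (23, 0)]; region rows[16,24) x cols[0,4) = 8x4
Op 7 cut(7, 3): punch at orig (23,3); cuts so far [(18, 3), (23, 0), (23, 3)]; region rows[16,24) x cols[0,4) = 8x4
Op 8 cut(0, 2): punch at orig (16,2); cuts so far [(16, 2), (18, 3), (23, 0), (23, 3)]; region rows[16,24) x cols[0,4) = 8x4
Unfold 1 (reflect across h@24): 8 holes -> [(16, 2), (18, 3), (23, 0), (23, 3), (24, 0), (24, 3), (29, 3), (31, 2)]
Unfold 2 (reflect across v@4): 16 holes -> [(16, 2), (16, 5), (18, 3), (18, 4), (23, 0), (23, 3), (23, 4), (23, 7), (24, 0), (24, 3), (24, 4), (24, 7), (29, 3), (29, 4), (31, 2), (31, 5)]
Unfold 3 (reflect across v@8): 32 holes -> [(16, 2), (16, 5), (16, 10), (16, 13), (18, 3), (18, 4), (18, 11), (18, 12), (23, 0), (23, 3), (23, 4), (23, 7), (23, 8), (23, 11), (23, 12), (23, 15), (24, 0), (24, 3), (24, 4), (24, 7), (24, 8), (24, 11), (24, 12), (24, 15), (29, 3), (29, 4), (29, 11), (29, 12), (31, 2), (31, 5), (31, 10), (31, 13)]
Unfold 4 (reflect across h@16): 64 holes -> [(0, 2), (0, 5), (0, 10), (0, 13), (2, 3), (2, 4), (2, 11), (2, 12), (7, 0), (7, 3), (7, 4), (7, 7), (7, 8), (7, 11), (7, 12), (7, 15), (8, 0), (8, 3), (8, 4), (8, 7), (8, 8), (8, 11), (8, 12), (8, 15), (13, 3), (13, 4), (13, 11), (13, 12), (15, 2), (15, 5), (15, 10), (15, 13), (16, 2), (16, 5), (16, 10), (16, 13), (18, 3), (18, 4), (18, 11), (18, 12), (23, 0), (23, 3), (23, 4), (23, 7), (23, 8), (23, 11), (23, 12), (23, 15), (24, 0), (24, 3), (24, 4), (24, 7), (24, 8), (24, 11), (24, 12), (24, 15), (29, 3), (29, 4), (29, 11), (29, 12), (31, 2), (31, 5), (31, 10), (31, 13)]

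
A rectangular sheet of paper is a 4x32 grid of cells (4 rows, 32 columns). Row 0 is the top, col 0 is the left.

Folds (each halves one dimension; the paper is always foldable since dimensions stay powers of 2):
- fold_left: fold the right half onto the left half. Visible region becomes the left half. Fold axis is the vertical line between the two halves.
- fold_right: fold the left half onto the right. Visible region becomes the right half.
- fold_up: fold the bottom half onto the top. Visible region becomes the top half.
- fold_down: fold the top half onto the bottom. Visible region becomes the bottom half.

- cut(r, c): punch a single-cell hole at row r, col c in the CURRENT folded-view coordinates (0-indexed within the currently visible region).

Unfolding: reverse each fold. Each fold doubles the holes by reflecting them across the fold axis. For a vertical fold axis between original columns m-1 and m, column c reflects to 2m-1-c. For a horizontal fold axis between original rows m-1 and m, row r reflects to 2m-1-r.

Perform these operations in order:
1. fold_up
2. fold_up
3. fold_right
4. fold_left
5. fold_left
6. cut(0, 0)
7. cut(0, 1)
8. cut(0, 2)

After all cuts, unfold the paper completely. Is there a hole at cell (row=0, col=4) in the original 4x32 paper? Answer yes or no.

Op 1 fold_up: fold axis h@2; visible region now rows[0,2) x cols[0,32) = 2x32
Op 2 fold_up: fold axis h@1; visible region now rows[0,1) x cols[0,32) = 1x32
Op 3 fold_right: fold axis v@16; visible region now rows[0,1) x cols[16,32) = 1x16
Op 4 fold_left: fold axis v@24; visible region now rows[0,1) x cols[16,24) = 1x8
Op 5 fold_left: fold axis v@20; visible region now rows[0,1) x cols[16,20) = 1x4
Op 6 cut(0, 0): punch at orig (0,16); cuts so far [(0, 16)]; region rows[0,1) x cols[16,20) = 1x4
Op 7 cut(0, 1): punch at orig (0,17); cuts so far [(0, 16), (0, 17)]; region rows[0,1) x cols[16,20) = 1x4
Op 8 cut(0, 2): punch at orig (0,18); cuts so far [(0, 16), (0, 17), (0, 18)]; region rows[0,1) x cols[16,20) = 1x4
Unfold 1 (reflect across v@20): 6 holes -> [(0, 16), (0, 17), (0, 18), (0, 21), (0, 22), (0, 23)]
Unfold 2 (reflect across v@24): 12 holes -> [(0, 16), (0, 17), (0, 18), (0, 21), (0, 22), (0, 23), (0, 24), (0, 25), (0, 26), (0, 29), (0, 30), (0, 31)]
Unfold 3 (reflect across v@16): 24 holes -> [(0, 0), (0, 1), (0, 2), (0, 5), (0, 6), (0, 7), (0, 8), (0, 9), (0, 10), (0, 13), (0, 14), (0, 15), (0, 16), (0, 17), (0, 18), (0, 21), (0, 22), (0, 23), (0, 24), (0, 25), (0, 26), (0, 29), (0, 30), (0, 31)]
Unfold 4 (reflect across h@1): 48 holes -> [(0, 0), (0, 1), (0, 2), (0, 5), (0, 6), (0, 7), (0, 8), (0, 9), (0, 10), (0, 13), (0, 14), (0, 15), (0, 16), (0, 17), (0, 18), (0, 21), (0, 22), (0, 23), (0, 24), (0, 25), (0, 26), (0, 29), (0, 30), (0, 31), (1, 0), (1, 1), (1, 2), (1, 5), (1, 6), (1, 7), (1, 8), (1, 9), (1, 10), (1, 13), (1, 14), (1, 15), (1, 16), (1, 17), (1, 18), (1, 21), (1, 22), (1, 23), (1, 24), (1, 25), (1, 26), (1, 29), (1, 30), (1, 31)]
Unfold 5 (reflect across h@2): 96 holes -> [(0, 0), (0, 1), (0, 2), (0, 5), (0, 6), (0, 7), (0, 8), (0, 9), (0, 10), (0, 13), (0, 14), (0, 15), (0, 16), (0, 17), (0, 18), (0, 21), (0, 22), (0, 23), (0, 24), (0, 25), (0, 26), (0, 29), (0, 30), (0, 31), (1, 0), (1, 1), (1, 2), (1, 5), (1, 6), (1, 7), (1, 8), (1, 9), (1, 10), (1, 13), (1, 14), (1, 15), (1, 16), (1, 17), (1, 18), (1, 21), (1, 22), (1, 23), (1, 24), (1, 25), (1, 26), (1, 29), (1, 30), (1, 31), (2, 0), (2, 1), (2, 2), (2, 5), (2, 6), (2, 7), (2, 8), (2, 9), (2, 10), (2, 13), (2, 14), (2, 15), (2, 16), (2, 17), (2, 18), (2, 21), (2, 22), (2, 23), (2, 24), (2, 25), (2, 26), (2, 29), (2, 30), (2, 31), (3, 0), (3, 1), (3, 2), (3, 5), (3, 6), (3, 7), (3, 8), (3, 9), (3, 10), (3, 13), (3, 14), (3, 15), (3, 16), (3, 17), (3, 18), (3, 21), (3, 22), (3, 23), (3, 24), (3, 25), (3, 26), (3, 29), (3, 30), (3, 31)]
Holes: [(0, 0), (0, 1), (0, 2), (0, 5), (0, 6), (0, 7), (0, 8), (0, 9), (0, 10), (0, 13), (0, 14), (0, 15), (0, 16), (0, 17), (0, 18), (0, 21), (0, 22), (0, 23), (0, 24), (0, 25), (0, 26), (0, 29), (0, 30), (0, 31), (1, 0), (1, 1), (1, 2), (1, 5), (1, 6), (1, 7), (1, 8), (1, 9), (1, 10), (1, 13), (1, 14), (1, 15), (1, 16), (1, 17), (1, 18), (1, 21), (1, 22), (1, 23), (1, 24), (1, 25), (1, 26), (1, 29), (1, 30), (1, 31), (2, 0), (2, 1), (2, 2), (2, 5), (2, 6), (2, 7), (2, 8), (2, 9), (2, 10), (2, 13), (2, 14), (2, 15), (2, 16), (2, 17), (2, 18), (2, 21), (2, 22), (2, 23), (2, 24), (2, 25), (2, 26), (2, 29), (2, 30), (2, 31), (3, 0), (3, 1), (3, 2), (3, 5), (3, 6), (3, 7), (3, 8), (3, 9), (3, 10), (3, 13), (3, 14), (3, 15), (3, 16), (3, 17), (3, 18), (3, 21), (3, 22), (3, 23), (3, 24), (3, 25), (3, 26), (3, 29), (3, 30), (3, 31)]

Answer: no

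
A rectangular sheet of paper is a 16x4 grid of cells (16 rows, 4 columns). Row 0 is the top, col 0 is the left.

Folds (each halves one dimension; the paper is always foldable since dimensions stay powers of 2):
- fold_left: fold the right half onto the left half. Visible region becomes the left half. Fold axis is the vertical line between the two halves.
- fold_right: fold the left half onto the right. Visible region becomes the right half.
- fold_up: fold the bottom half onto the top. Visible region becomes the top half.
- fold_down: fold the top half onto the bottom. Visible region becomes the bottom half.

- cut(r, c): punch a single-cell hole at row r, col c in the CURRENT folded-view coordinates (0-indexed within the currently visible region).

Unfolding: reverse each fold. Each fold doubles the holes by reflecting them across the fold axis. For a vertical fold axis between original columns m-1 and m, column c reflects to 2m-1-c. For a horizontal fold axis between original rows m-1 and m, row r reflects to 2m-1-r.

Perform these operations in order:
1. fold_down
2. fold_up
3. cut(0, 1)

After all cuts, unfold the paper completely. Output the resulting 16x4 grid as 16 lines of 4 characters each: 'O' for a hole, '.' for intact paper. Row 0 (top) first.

Op 1 fold_down: fold axis h@8; visible region now rows[8,16) x cols[0,4) = 8x4
Op 2 fold_up: fold axis h@12; visible region now rows[8,12) x cols[0,4) = 4x4
Op 3 cut(0, 1): punch at orig (8,1); cuts so far [(8, 1)]; region rows[8,12) x cols[0,4) = 4x4
Unfold 1 (reflect across h@12): 2 holes -> [(8, 1), (15, 1)]
Unfold 2 (reflect across h@8): 4 holes -> [(0, 1), (7, 1), (8, 1), (15, 1)]

Answer: .O..
....
....
....
....
....
....
.O..
.O..
....
....
....
....
....
....
.O..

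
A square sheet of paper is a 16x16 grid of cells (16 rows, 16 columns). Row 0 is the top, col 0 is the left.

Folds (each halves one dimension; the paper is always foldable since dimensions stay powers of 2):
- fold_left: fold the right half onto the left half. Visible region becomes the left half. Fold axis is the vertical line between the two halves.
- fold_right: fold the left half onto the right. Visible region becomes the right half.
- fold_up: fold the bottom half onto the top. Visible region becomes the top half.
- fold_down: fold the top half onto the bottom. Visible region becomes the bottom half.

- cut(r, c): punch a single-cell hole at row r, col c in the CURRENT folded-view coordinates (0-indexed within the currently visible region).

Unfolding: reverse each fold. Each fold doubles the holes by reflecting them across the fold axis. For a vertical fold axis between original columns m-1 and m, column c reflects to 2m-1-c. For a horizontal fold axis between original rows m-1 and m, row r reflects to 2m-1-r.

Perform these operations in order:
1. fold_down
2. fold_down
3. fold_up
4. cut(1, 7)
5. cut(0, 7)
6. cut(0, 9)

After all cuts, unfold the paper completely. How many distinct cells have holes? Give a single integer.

Answer: 24

Derivation:
Op 1 fold_down: fold axis h@8; visible region now rows[8,16) x cols[0,16) = 8x16
Op 2 fold_down: fold axis h@12; visible region now rows[12,16) x cols[0,16) = 4x16
Op 3 fold_up: fold axis h@14; visible region now rows[12,14) x cols[0,16) = 2x16
Op 4 cut(1, 7): punch at orig (13,7); cuts so far [(13, 7)]; region rows[12,14) x cols[0,16) = 2x16
Op 5 cut(0, 7): punch at orig (12,7); cuts so far [(12, 7), (13, 7)]; region rows[12,14) x cols[0,16) = 2x16
Op 6 cut(0, 9): punch at orig (12,9); cuts so far [(12, 7), (12, 9), (13, 7)]; region rows[12,14) x cols[0,16) = 2x16
Unfold 1 (reflect across h@14): 6 holes -> [(12, 7), (12, 9), (13, 7), (14, 7), (15, 7), (15, 9)]
Unfold 2 (reflect across h@12): 12 holes -> [(8, 7), (8, 9), (9, 7), (10, 7), (11, 7), (11, 9), (12, 7), (12, 9), (13, 7), (14, 7), (15, 7), (15, 9)]
Unfold 3 (reflect across h@8): 24 holes -> [(0, 7), (0, 9), (1, 7), (2, 7), (3, 7), (3, 9), (4, 7), (4, 9), (5, 7), (6, 7), (7, 7), (7, 9), (8, 7), (8, 9), (9, 7), (10, 7), (11, 7), (11, 9), (12, 7), (12, 9), (13, 7), (14, 7), (15, 7), (15, 9)]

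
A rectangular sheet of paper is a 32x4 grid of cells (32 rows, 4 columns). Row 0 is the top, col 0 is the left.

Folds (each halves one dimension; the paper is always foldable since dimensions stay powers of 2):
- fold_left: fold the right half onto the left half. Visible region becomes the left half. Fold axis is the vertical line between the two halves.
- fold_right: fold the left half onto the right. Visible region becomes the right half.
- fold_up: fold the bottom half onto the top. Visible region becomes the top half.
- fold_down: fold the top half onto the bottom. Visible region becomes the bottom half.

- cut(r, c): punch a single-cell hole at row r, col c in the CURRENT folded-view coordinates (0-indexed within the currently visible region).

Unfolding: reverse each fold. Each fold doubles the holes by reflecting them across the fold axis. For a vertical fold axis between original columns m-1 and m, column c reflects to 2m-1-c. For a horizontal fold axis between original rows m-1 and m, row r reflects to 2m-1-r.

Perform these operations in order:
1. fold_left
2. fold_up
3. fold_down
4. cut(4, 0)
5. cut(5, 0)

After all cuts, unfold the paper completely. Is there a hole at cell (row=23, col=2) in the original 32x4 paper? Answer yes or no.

Op 1 fold_left: fold axis v@2; visible region now rows[0,32) x cols[0,2) = 32x2
Op 2 fold_up: fold axis h@16; visible region now rows[0,16) x cols[0,2) = 16x2
Op 3 fold_down: fold axis h@8; visible region now rows[8,16) x cols[0,2) = 8x2
Op 4 cut(4, 0): punch at orig (12,0); cuts so far [(12, 0)]; region rows[8,16) x cols[0,2) = 8x2
Op 5 cut(5, 0): punch at orig (13,0); cuts so far [(12, 0), (13, 0)]; region rows[8,16) x cols[0,2) = 8x2
Unfold 1 (reflect across h@8): 4 holes -> [(2, 0), (3, 0), (12, 0), (13, 0)]
Unfold 2 (reflect across h@16): 8 holes -> [(2, 0), (3, 0), (12, 0), (13, 0), (18, 0), (19, 0), (28, 0), (29, 0)]
Unfold 3 (reflect across v@2): 16 holes -> [(2, 0), (2, 3), (3, 0), (3, 3), (12, 0), (12, 3), (13, 0), (13, 3), (18, 0), (18, 3), (19, 0), (19, 3), (28, 0), (28, 3), (29, 0), (29, 3)]
Holes: [(2, 0), (2, 3), (3, 0), (3, 3), (12, 0), (12, 3), (13, 0), (13, 3), (18, 0), (18, 3), (19, 0), (19, 3), (28, 0), (28, 3), (29, 0), (29, 3)]

Answer: no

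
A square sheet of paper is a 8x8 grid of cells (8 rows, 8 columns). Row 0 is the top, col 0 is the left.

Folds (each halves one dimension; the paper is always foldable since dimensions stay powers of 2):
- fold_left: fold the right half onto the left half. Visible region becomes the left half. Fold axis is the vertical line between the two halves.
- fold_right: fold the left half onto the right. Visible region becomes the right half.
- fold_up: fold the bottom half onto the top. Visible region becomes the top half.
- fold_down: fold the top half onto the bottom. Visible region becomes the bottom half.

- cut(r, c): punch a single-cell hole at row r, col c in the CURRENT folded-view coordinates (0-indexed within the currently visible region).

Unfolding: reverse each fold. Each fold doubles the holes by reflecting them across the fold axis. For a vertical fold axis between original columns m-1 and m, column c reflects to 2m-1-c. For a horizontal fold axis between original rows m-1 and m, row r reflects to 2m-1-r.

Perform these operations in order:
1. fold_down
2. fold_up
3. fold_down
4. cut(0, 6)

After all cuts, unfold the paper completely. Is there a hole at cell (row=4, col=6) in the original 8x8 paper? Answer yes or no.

Answer: yes

Derivation:
Op 1 fold_down: fold axis h@4; visible region now rows[4,8) x cols[0,8) = 4x8
Op 2 fold_up: fold axis h@6; visible region now rows[4,6) x cols[0,8) = 2x8
Op 3 fold_down: fold axis h@5; visible region now rows[5,6) x cols[0,8) = 1x8
Op 4 cut(0, 6): punch at orig (5,6); cuts so far [(5, 6)]; region rows[5,6) x cols[0,8) = 1x8
Unfold 1 (reflect across h@5): 2 holes -> [(4, 6), (5, 6)]
Unfold 2 (reflect across h@6): 4 holes -> [(4, 6), (5, 6), (6, 6), (7, 6)]
Unfold 3 (reflect across h@4): 8 holes -> [(0, 6), (1, 6), (2, 6), (3, 6), (4, 6), (5, 6), (6, 6), (7, 6)]
Holes: [(0, 6), (1, 6), (2, 6), (3, 6), (4, 6), (5, 6), (6, 6), (7, 6)]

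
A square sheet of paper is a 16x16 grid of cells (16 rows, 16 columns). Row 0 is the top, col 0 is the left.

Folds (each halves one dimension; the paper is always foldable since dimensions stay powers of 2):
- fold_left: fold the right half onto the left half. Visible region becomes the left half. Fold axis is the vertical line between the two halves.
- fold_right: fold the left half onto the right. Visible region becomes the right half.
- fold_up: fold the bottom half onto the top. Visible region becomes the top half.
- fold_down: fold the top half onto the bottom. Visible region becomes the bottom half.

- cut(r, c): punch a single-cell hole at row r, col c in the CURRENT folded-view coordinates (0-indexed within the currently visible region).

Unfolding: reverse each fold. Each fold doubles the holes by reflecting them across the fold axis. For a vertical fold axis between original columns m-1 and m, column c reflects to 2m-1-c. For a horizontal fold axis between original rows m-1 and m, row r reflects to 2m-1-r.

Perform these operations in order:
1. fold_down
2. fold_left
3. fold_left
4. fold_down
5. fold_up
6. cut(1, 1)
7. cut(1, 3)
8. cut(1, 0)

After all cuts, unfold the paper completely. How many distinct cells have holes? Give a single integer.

Answer: 96

Derivation:
Op 1 fold_down: fold axis h@8; visible region now rows[8,16) x cols[0,16) = 8x16
Op 2 fold_left: fold axis v@8; visible region now rows[8,16) x cols[0,8) = 8x8
Op 3 fold_left: fold axis v@4; visible region now rows[8,16) x cols[0,4) = 8x4
Op 4 fold_down: fold axis h@12; visible region now rows[12,16) x cols[0,4) = 4x4
Op 5 fold_up: fold axis h@14; visible region now rows[12,14) x cols[0,4) = 2x4
Op 6 cut(1, 1): punch at orig (13,1); cuts so far [(13, 1)]; region rows[12,14) x cols[0,4) = 2x4
Op 7 cut(1, 3): punch at orig (13,3); cuts so far [(13, 1), (13, 3)]; region rows[12,14) x cols[0,4) = 2x4
Op 8 cut(1, 0): punch at orig (13,0); cuts so far [(13, 0), (13, 1), (13, 3)]; region rows[12,14) x cols[0,4) = 2x4
Unfold 1 (reflect across h@14): 6 holes -> [(13, 0), (13, 1), (13, 3), (14, 0), (14, 1), (14, 3)]
Unfold 2 (reflect across h@12): 12 holes -> [(9, 0), (9, 1), (9, 3), (10, 0), (10, 1), (10, 3), (13, 0), (13, 1), (13, 3), (14, 0), (14, 1), (14, 3)]
Unfold 3 (reflect across v@4): 24 holes -> [(9, 0), (9, 1), (9, 3), (9, 4), (9, 6), (9, 7), (10, 0), (10, 1), (10, 3), (10, 4), (10, 6), (10, 7), (13, 0), (13, 1), (13, 3), (13, 4), (13, 6), (13, 7), (14, 0), (14, 1), (14, 3), (14, 4), (14, 6), (14, 7)]
Unfold 4 (reflect across v@8): 48 holes -> [(9, 0), (9, 1), (9, 3), (9, 4), (9, 6), (9, 7), (9, 8), (9, 9), (9, 11), (9, 12), (9, 14), (9, 15), (10, 0), (10, 1), (10, 3), (10, 4), (10, 6), (10, 7), (10, 8), (10, 9), (10, 11), (10, 12), (10, 14), (10, 15), (13, 0), (13, 1), (13, 3), (13, 4), (13, 6), (13, 7), (13, 8), (13, 9), (13, 11), (13, 12), (13, 14), (13, 15), (14, 0), (14, 1), (14, 3), (14, 4), (14, 6), (14, 7), (14, 8), (14, 9), (14, 11), (14, 12), (14, 14), (14, 15)]
Unfold 5 (reflect across h@8): 96 holes -> [(1, 0), (1, 1), (1, 3), (1, 4), (1, 6), (1, 7), (1, 8), (1, 9), (1, 11), (1, 12), (1, 14), (1, 15), (2, 0), (2, 1), (2, 3), (2, 4), (2, 6), (2, 7), (2, 8), (2, 9), (2, 11), (2, 12), (2, 14), (2, 15), (5, 0), (5, 1), (5, 3), (5, 4), (5, 6), (5, 7), (5, 8), (5, 9), (5, 11), (5, 12), (5, 14), (5, 15), (6, 0), (6, 1), (6, 3), (6, 4), (6, 6), (6, 7), (6, 8), (6, 9), (6, 11), (6, 12), (6, 14), (6, 15), (9, 0), (9, 1), (9, 3), (9, 4), (9, 6), (9, 7), (9, 8), (9, 9), (9, 11), (9, 12), (9, 14), (9, 15), (10, 0), (10, 1), (10, 3), (10, 4), (10, 6), (10, 7), (10, 8), (10, 9), (10, 11), (10, 12), (10, 14), (10, 15), (13, 0), (13, 1), (13, 3), (13, 4), (13, 6), (13, 7), (13, 8), (13, 9), (13, 11), (13, 12), (13, 14), (13, 15), (14, 0), (14, 1), (14, 3), (14, 4), (14, 6), (14, 7), (14, 8), (14, 9), (14, 11), (14, 12), (14, 14), (14, 15)]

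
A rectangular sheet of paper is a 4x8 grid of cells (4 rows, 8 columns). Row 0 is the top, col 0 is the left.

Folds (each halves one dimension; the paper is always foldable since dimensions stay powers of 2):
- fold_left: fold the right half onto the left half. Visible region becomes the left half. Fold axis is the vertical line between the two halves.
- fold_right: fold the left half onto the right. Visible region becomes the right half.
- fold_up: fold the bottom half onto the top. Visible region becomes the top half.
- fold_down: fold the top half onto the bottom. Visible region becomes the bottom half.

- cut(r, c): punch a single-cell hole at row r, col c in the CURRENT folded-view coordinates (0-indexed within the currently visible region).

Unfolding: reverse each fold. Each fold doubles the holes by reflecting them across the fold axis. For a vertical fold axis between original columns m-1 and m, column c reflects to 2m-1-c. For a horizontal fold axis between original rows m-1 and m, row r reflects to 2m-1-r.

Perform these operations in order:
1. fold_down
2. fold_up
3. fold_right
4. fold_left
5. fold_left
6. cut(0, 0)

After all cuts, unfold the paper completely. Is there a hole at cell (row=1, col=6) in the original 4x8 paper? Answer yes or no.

Answer: yes

Derivation:
Op 1 fold_down: fold axis h@2; visible region now rows[2,4) x cols[0,8) = 2x8
Op 2 fold_up: fold axis h@3; visible region now rows[2,3) x cols[0,8) = 1x8
Op 3 fold_right: fold axis v@4; visible region now rows[2,3) x cols[4,8) = 1x4
Op 4 fold_left: fold axis v@6; visible region now rows[2,3) x cols[4,6) = 1x2
Op 5 fold_left: fold axis v@5; visible region now rows[2,3) x cols[4,5) = 1x1
Op 6 cut(0, 0): punch at orig (2,4); cuts so far [(2, 4)]; region rows[2,3) x cols[4,5) = 1x1
Unfold 1 (reflect across v@5): 2 holes -> [(2, 4), (2, 5)]
Unfold 2 (reflect across v@6): 4 holes -> [(2, 4), (2, 5), (2, 6), (2, 7)]
Unfold 3 (reflect across v@4): 8 holes -> [(2, 0), (2, 1), (2, 2), (2, 3), (2, 4), (2, 5), (2, 6), (2, 7)]
Unfold 4 (reflect across h@3): 16 holes -> [(2, 0), (2, 1), (2, 2), (2, 3), (2, 4), (2, 5), (2, 6), (2, 7), (3, 0), (3, 1), (3, 2), (3, 3), (3, 4), (3, 5), (3, 6), (3, 7)]
Unfold 5 (reflect across h@2): 32 holes -> [(0, 0), (0, 1), (0, 2), (0, 3), (0, 4), (0, 5), (0, 6), (0, 7), (1, 0), (1, 1), (1, 2), (1, 3), (1, 4), (1, 5), (1, 6), (1, 7), (2, 0), (2, 1), (2, 2), (2, 3), (2, 4), (2, 5), (2, 6), (2, 7), (3, 0), (3, 1), (3, 2), (3, 3), (3, 4), (3, 5), (3, 6), (3, 7)]
Holes: [(0, 0), (0, 1), (0, 2), (0, 3), (0, 4), (0, 5), (0, 6), (0, 7), (1, 0), (1, 1), (1, 2), (1, 3), (1, 4), (1, 5), (1, 6), (1, 7), (2, 0), (2, 1), (2, 2), (2, 3), (2, 4), (2, 5), (2, 6), (2, 7), (3, 0), (3, 1), (3, 2), (3, 3), (3, 4), (3, 5), (3, 6), (3, 7)]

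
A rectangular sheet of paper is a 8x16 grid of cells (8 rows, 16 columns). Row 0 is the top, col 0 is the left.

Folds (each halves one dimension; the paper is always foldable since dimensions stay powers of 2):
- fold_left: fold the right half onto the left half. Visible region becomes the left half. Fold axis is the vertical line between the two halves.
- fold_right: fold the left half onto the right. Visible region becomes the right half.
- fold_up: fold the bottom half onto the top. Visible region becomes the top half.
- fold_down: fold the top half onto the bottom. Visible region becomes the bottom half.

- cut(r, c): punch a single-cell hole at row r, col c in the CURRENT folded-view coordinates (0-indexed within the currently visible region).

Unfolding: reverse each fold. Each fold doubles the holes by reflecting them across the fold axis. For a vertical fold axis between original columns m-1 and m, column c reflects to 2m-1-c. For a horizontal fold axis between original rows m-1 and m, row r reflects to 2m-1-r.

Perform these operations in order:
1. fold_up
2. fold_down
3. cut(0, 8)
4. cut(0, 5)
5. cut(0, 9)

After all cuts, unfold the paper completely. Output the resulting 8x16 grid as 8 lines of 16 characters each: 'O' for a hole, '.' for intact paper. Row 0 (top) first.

Answer: ................
.....O..OO......
.....O..OO......
................
................
.....O..OO......
.....O..OO......
................

Derivation:
Op 1 fold_up: fold axis h@4; visible region now rows[0,4) x cols[0,16) = 4x16
Op 2 fold_down: fold axis h@2; visible region now rows[2,4) x cols[0,16) = 2x16
Op 3 cut(0, 8): punch at orig (2,8); cuts so far [(2, 8)]; region rows[2,4) x cols[0,16) = 2x16
Op 4 cut(0, 5): punch at orig (2,5); cuts so far [(2, 5), (2, 8)]; region rows[2,4) x cols[0,16) = 2x16
Op 5 cut(0, 9): punch at orig (2,9); cuts so far [(2, 5), (2, 8), (2, 9)]; region rows[2,4) x cols[0,16) = 2x16
Unfold 1 (reflect across h@2): 6 holes -> [(1, 5), (1, 8), (1, 9), (2, 5), (2, 8), (2, 9)]
Unfold 2 (reflect across h@4): 12 holes -> [(1, 5), (1, 8), (1, 9), (2, 5), (2, 8), (2, 9), (5, 5), (5, 8), (5, 9), (6, 5), (6, 8), (6, 9)]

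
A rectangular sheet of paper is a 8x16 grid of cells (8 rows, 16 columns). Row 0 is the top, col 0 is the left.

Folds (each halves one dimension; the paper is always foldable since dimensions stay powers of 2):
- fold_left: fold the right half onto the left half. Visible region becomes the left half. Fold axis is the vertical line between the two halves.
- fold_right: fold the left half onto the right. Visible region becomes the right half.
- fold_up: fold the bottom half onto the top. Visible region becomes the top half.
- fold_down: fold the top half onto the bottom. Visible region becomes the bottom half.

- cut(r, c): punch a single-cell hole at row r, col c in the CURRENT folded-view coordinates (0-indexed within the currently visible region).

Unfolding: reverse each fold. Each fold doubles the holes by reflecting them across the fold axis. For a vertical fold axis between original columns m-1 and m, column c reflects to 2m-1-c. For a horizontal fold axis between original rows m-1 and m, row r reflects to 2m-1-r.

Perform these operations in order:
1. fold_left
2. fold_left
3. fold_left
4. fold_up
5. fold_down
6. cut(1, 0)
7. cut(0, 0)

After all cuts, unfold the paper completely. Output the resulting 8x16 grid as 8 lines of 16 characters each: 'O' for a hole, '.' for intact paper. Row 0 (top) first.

Answer: O..OO..OO..OO..O
O..OO..OO..OO..O
O..OO..OO..OO..O
O..OO..OO..OO..O
O..OO..OO..OO..O
O..OO..OO..OO..O
O..OO..OO..OO..O
O..OO..OO..OO..O

Derivation:
Op 1 fold_left: fold axis v@8; visible region now rows[0,8) x cols[0,8) = 8x8
Op 2 fold_left: fold axis v@4; visible region now rows[0,8) x cols[0,4) = 8x4
Op 3 fold_left: fold axis v@2; visible region now rows[0,8) x cols[0,2) = 8x2
Op 4 fold_up: fold axis h@4; visible region now rows[0,4) x cols[0,2) = 4x2
Op 5 fold_down: fold axis h@2; visible region now rows[2,4) x cols[0,2) = 2x2
Op 6 cut(1, 0): punch at orig (3,0); cuts so far [(3, 0)]; region rows[2,4) x cols[0,2) = 2x2
Op 7 cut(0, 0): punch at orig (2,0); cuts so far [(2, 0), (3, 0)]; region rows[2,4) x cols[0,2) = 2x2
Unfold 1 (reflect across h@2): 4 holes -> [(0, 0), (1, 0), (2, 0), (3, 0)]
Unfold 2 (reflect across h@4): 8 holes -> [(0, 0), (1, 0), (2, 0), (3, 0), (4, 0), (5, 0), (6, 0), (7, 0)]
Unfold 3 (reflect across v@2): 16 holes -> [(0, 0), (0, 3), (1, 0), (1, 3), (2, 0), (2, 3), (3, 0), (3, 3), (4, 0), (4, 3), (5, 0), (5, 3), (6, 0), (6, 3), (7, 0), (7, 3)]
Unfold 4 (reflect across v@4): 32 holes -> [(0, 0), (0, 3), (0, 4), (0, 7), (1, 0), (1, 3), (1, 4), (1, 7), (2, 0), (2, 3), (2, 4), (2, 7), (3, 0), (3, 3), (3, 4), (3, 7), (4, 0), (4, 3), (4, 4), (4, 7), (5, 0), (5, 3), (5, 4), (5, 7), (6, 0), (6, 3), (6, 4), (6, 7), (7, 0), (7, 3), (7, 4), (7, 7)]
Unfold 5 (reflect across v@8): 64 holes -> [(0, 0), (0, 3), (0, 4), (0, 7), (0, 8), (0, 11), (0, 12), (0, 15), (1, 0), (1, 3), (1, 4), (1, 7), (1, 8), (1, 11), (1, 12), (1, 15), (2, 0), (2, 3), (2, 4), (2, 7), (2, 8), (2, 11), (2, 12), (2, 15), (3, 0), (3, 3), (3, 4), (3, 7), (3, 8), (3, 11), (3, 12), (3, 15), (4, 0), (4, 3), (4, 4), (4, 7), (4, 8), (4, 11), (4, 12), (4, 15), (5, 0), (5, 3), (5, 4), (5, 7), (5, 8), (5, 11), (5, 12), (5, 15), (6, 0), (6, 3), (6, 4), (6, 7), (6, 8), (6, 11), (6, 12), (6, 15), (7, 0), (7, 3), (7, 4), (7, 7), (7, 8), (7, 11), (7, 12), (7, 15)]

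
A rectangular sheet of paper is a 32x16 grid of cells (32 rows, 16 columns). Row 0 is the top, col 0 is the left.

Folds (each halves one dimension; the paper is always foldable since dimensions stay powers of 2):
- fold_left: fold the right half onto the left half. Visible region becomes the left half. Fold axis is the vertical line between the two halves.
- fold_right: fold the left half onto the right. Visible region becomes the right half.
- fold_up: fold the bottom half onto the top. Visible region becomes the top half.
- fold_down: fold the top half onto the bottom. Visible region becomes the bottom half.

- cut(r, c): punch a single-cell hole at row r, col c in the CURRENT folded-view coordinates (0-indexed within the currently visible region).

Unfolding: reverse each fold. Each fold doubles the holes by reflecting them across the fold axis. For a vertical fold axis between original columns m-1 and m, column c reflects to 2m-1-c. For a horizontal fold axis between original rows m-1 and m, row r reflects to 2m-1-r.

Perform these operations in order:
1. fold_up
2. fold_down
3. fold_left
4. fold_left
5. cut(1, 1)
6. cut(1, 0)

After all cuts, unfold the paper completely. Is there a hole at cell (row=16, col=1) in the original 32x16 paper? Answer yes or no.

Op 1 fold_up: fold axis h@16; visible region now rows[0,16) x cols[0,16) = 16x16
Op 2 fold_down: fold axis h@8; visible region now rows[8,16) x cols[0,16) = 8x16
Op 3 fold_left: fold axis v@8; visible region now rows[8,16) x cols[0,8) = 8x8
Op 4 fold_left: fold axis v@4; visible region now rows[8,16) x cols[0,4) = 8x4
Op 5 cut(1, 1): punch at orig (9,1); cuts so far [(9, 1)]; region rows[8,16) x cols[0,4) = 8x4
Op 6 cut(1, 0): punch at orig (9,0); cuts so far [(9, 0), (9, 1)]; region rows[8,16) x cols[0,4) = 8x4
Unfold 1 (reflect across v@4): 4 holes -> [(9, 0), (9, 1), (9, 6), (9, 7)]
Unfold 2 (reflect across v@8): 8 holes -> [(9, 0), (9, 1), (9, 6), (9, 7), (9, 8), (9, 9), (9, 14), (9, 15)]
Unfold 3 (reflect across h@8): 16 holes -> [(6, 0), (6, 1), (6, 6), (6, 7), (6, 8), (6, 9), (6, 14), (6, 15), (9, 0), (9, 1), (9, 6), (9, 7), (9, 8), (9, 9), (9, 14), (9, 15)]
Unfold 4 (reflect across h@16): 32 holes -> [(6, 0), (6, 1), (6, 6), (6, 7), (6, 8), (6, 9), (6, 14), (6, 15), (9, 0), (9, 1), (9, 6), (9, 7), (9, 8), (9, 9), (9, 14), (9, 15), (22, 0), (22, 1), (22, 6), (22, 7), (22, 8), (22, 9), (22, 14), (22, 15), (25, 0), (25, 1), (25, 6), (25, 7), (25, 8), (25, 9), (25, 14), (25, 15)]
Holes: [(6, 0), (6, 1), (6, 6), (6, 7), (6, 8), (6, 9), (6, 14), (6, 15), (9, 0), (9, 1), (9, 6), (9, 7), (9, 8), (9, 9), (9, 14), (9, 15), (22, 0), (22, 1), (22, 6), (22, 7), (22, 8), (22, 9), (22, 14), (22, 15), (25, 0), (25, 1), (25, 6), (25, 7), (25, 8), (25, 9), (25, 14), (25, 15)]

Answer: no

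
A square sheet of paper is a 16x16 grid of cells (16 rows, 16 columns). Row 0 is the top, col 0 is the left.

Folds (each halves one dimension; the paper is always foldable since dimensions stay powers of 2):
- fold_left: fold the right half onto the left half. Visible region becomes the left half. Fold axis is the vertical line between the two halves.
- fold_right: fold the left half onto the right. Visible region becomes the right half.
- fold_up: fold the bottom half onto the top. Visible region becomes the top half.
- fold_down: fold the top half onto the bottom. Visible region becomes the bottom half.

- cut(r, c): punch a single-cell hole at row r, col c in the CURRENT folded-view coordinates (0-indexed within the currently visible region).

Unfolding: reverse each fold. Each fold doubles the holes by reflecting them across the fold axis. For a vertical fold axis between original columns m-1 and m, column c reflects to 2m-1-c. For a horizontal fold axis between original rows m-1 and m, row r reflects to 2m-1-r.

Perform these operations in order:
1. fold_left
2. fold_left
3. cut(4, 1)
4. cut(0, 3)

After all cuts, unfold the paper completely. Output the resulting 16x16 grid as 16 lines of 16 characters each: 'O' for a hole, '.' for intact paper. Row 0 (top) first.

Op 1 fold_left: fold axis v@8; visible region now rows[0,16) x cols[0,8) = 16x8
Op 2 fold_left: fold axis v@4; visible region now rows[0,16) x cols[0,4) = 16x4
Op 3 cut(4, 1): punch at orig (4,1); cuts so far [(4, 1)]; region rows[0,16) x cols[0,4) = 16x4
Op 4 cut(0, 3): punch at orig (0,3); cuts so far [(0, 3), (4, 1)]; region rows[0,16) x cols[0,4) = 16x4
Unfold 1 (reflect across v@4): 4 holes -> [(0, 3), (0, 4), (4, 1), (4, 6)]
Unfold 2 (reflect across v@8): 8 holes -> [(0, 3), (0, 4), (0, 11), (0, 12), (4, 1), (4, 6), (4, 9), (4, 14)]

Answer: ...OO......OO...
................
................
................
.O....O..O....O.
................
................
................
................
................
................
................
................
................
................
................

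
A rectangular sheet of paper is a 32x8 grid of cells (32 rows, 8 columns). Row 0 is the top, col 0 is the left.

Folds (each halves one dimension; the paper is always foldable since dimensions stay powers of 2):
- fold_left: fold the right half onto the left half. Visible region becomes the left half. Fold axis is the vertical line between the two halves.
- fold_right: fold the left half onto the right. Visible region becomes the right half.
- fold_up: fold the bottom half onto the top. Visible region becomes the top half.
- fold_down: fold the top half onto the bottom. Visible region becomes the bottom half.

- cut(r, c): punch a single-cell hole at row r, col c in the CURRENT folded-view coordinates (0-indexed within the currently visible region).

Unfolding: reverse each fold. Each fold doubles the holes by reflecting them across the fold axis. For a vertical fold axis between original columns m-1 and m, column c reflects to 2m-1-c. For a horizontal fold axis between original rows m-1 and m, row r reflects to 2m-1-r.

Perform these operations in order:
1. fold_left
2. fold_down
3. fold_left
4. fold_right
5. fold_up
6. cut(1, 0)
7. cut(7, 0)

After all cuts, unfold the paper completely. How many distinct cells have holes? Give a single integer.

Answer: 64

Derivation:
Op 1 fold_left: fold axis v@4; visible region now rows[0,32) x cols[0,4) = 32x4
Op 2 fold_down: fold axis h@16; visible region now rows[16,32) x cols[0,4) = 16x4
Op 3 fold_left: fold axis v@2; visible region now rows[16,32) x cols[0,2) = 16x2
Op 4 fold_right: fold axis v@1; visible region now rows[16,32) x cols[1,2) = 16x1
Op 5 fold_up: fold axis h@24; visible region now rows[16,24) x cols[1,2) = 8x1
Op 6 cut(1, 0): punch at orig (17,1); cuts so far [(17, 1)]; region rows[16,24) x cols[1,2) = 8x1
Op 7 cut(7, 0): punch at orig (23,1); cuts so far [(17, 1), (23, 1)]; region rows[16,24) x cols[1,2) = 8x1
Unfold 1 (reflect across h@24): 4 holes -> [(17, 1), (23, 1), (24, 1), (30, 1)]
Unfold 2 (reflect across v@1): 8 holes -> [(17, 0), (17, 1), (23, 0), (23, 1), (24, 0), (24, 1), (30, 0), (30, 1)]
Unfold 3 (reflect across v@2): 16 holes -> [(17, 0), (17, 1), (17, 2), (17, 3), (23, 0), (23, 1), (23, 2), (23, 3), (24, 0), (24, 1), (24, 2), (24, 3), (30, 0), (30, 1), (30, 2), (30, 3)]
Unfold 4 (reflect across h@16): 32 holes -> [(1, 0), (1, 1), (1, 2), (1, 3), (7, 0), (7, 1), (7, 2), (7, 3), (8, 0), (8, 1), (8, 2), (8, 3), (14, 0), (14, 1), (14, 2), (14, 3), (17, 0), (17, 1), (17, 2), (17, 3), (23, 0), (23, 1), (23, 2), (23, 3), (24, 0), (24, 1), (24, 2), (24, 3), (30, 0), (30, 1), (30, 2), (30, 3)]
Unfold 5 (reflect across v@4): 64 holes -> [(1, 0), (1, 1), (1, 2), (1, 3), (1, 4), (1, 5), (1, 6), (1, 7), (7, 0), (7, 1), (7, 2), (7, 3), (7, 4), (7, 5), (7, 6), (7, 7), (8, 0), (8, 1), (8, 2), (8, 3), (8, 4), (8, 5), (8, 6), (8, 7), (14, 0), (14, 1), (14, 2), (14, 3), (14, 4), (14, 5), (14, 6), (14, 7), (17, 0), (17, 1), (17, 2), (17, 3), (17, 4), (17, 5), (17, 6), (17, 7), (23, 0), (23, 1), (23, 2), (23, 3), (23, 4), (23, 5), (23, 6), (23, 7), (24, 0), (24, 1), (24, 2), (24, 3), (24, 4), (24, 5), (24, 6), (24, 7), (30, 0), (30, 1), (30, 2), (30, 3), (30, 4), (30, 5), (30, 6), (30, 7)]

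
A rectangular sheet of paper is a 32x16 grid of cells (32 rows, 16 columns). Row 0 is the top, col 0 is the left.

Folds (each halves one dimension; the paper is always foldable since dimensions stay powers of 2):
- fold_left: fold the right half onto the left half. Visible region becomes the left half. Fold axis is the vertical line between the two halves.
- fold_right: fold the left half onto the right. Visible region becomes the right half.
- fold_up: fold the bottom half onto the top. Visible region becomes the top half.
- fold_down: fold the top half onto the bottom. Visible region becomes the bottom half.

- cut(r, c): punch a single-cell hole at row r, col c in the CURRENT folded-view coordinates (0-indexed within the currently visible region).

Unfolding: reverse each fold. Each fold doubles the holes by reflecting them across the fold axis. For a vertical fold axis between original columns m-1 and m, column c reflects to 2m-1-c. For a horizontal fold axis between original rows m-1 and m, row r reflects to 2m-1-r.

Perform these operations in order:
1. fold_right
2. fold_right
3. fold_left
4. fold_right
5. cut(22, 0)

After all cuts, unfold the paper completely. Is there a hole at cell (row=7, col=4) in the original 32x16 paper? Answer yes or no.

Op 1 fold_right: fold axis v@8; visible region now rows[0,32) x cols[8,16) = 32x8
Op 2 fold_right: fold axis v@12; visible region now rows[0,32) x cols[12,16) = 32x4
Op 3 fold_left: fold axis v@14; visible region now rows[0,32) x cols[12,14) = 32x2
Op 4 fold_right: fold axis v@13; visible region now rows[0,32) x cols[13,14) = 32x1
Op 5 cut(22, 0): punch at orig (22,13); cuts so far [(22, 13)]; region rows[0,32) x cols[13,14) = 32x1
Unfold 1 (reflect across v@13): 2 holes -> [(22, 12), (22, 13)]
Unfold 2 (reflect across v@14): 4 holes -> [(22, 12), (22, 13), (22, 14), (22, 15)]
Unfold 3 (reflect across v@12): 8 holes -> [(22, 8), (22, 9), (22, 10), (22, 11), (22, 12), (22, 13), (22, 14), (22, 15)]
Unfold 4 (reflect across v@8): 16 holes -> [(22, 0), (22, 1), (22, 2), (22, 3), (22, 4), (22, 5), (22, 6), (22, 7), (22, 8), (22, 9), (22, 10), (22, 11), (22, 12), (22, 13), (22, 14), (22, 15)]
Holes: [(22, 0), (22, 1), (22, 2), (22, 3), (22, 4), (22, 5), (22, 6), (22, 7), (22, 8), (22, 9), (22, 10), (22, 11), (22, 12), (22, 13), (22, 14), (22, 15)]

Answer: no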